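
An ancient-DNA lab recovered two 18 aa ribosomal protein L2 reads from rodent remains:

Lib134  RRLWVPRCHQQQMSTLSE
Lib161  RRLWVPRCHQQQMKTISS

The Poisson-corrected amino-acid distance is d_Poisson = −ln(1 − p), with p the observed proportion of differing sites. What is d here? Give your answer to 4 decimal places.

Differing sites — 14:S/K; 16:L/I; 18:E/S.
p = 3/18 = 0.166667.
d = −ln(1 − 0.166667) = −ln(0.833333) = 0.1823.

0.1823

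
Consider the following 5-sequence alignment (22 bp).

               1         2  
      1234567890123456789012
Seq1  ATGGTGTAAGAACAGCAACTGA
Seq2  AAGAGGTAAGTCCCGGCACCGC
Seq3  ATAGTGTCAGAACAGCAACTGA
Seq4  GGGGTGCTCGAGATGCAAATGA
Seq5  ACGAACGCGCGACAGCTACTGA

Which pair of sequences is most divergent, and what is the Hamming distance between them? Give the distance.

Pairwise Hamming distances:
  Seq1 vs Seq2: 10
  Seq1 vs Seq3: 2
  Seq1 vs Seq4: 9
  Seq1 vs Seq5: 10
  Seq2 vs Seq3: 12
  Seq2 vs Seq4: 16
  Seq2 vs Seq5: 14
  Seq3 vs Seq4: 10
  Seq3 vs Seq5: 10
  Seq4 vs Seq5: 15
The largest is 16, between Seq2 and Seq4.

16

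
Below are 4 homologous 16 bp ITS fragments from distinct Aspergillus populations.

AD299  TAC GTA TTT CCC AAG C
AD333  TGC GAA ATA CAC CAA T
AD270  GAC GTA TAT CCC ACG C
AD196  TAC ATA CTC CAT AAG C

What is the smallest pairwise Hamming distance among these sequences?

Pairwise Hamming distances:
  AD299 vs AD333: 8
  AD299 vs AD270: 3
  AD299 vs AD196: 5
  AD333 vs AD270: 11
  AD333 vs AD196: 9
  AD270 vs AD196: 8
The smallest is 3, between AD299 and AD270.

3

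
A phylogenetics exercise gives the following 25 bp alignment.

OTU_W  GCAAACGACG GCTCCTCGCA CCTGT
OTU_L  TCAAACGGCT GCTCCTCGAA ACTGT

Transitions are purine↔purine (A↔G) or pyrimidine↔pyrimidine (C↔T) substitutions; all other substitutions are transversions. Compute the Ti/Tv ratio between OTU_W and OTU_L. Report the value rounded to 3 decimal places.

0.250

Mismatches occur at site 1 (G↔T, transversion), site 8 (A↔G, transition), site 10 (G↔T, transversion), site 19 (C↔A, transversion), site 21 (C↔A, transversion).
Of the 5 differences, 1 transition and 4 transversions, so Ti/Tv = 1/4 = 0.250.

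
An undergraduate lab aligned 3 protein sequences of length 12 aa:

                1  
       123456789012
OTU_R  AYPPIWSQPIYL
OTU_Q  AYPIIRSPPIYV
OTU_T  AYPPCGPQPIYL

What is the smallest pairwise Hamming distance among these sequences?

Pairwise Hamming distances:
  OTU_R vs OTU_Q: 4
  OTU_R vs OTU_T: 3
  OTU_Q vs OTU_T: 6
The smallest is 3, between OTU_R and OTU_T.

3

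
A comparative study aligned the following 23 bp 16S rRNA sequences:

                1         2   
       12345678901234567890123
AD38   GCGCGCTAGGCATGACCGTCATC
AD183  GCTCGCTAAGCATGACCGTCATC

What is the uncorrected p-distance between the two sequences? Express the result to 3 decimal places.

0.087

Differing sites — 3:G/T; 9:G/A.
There are 2 differences over 23 sites, so p = 2/23 = 0.087.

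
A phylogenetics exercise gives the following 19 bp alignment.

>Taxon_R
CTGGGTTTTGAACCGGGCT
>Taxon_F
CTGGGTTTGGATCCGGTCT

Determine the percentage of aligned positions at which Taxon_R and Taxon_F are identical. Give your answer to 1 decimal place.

Mismatches occur at site 9 (T/G), site 12 (A/T), site 17 (G/T).
16 of the 19 sites match, so the percent identity is 16/19 × 100 = 84.2%.

84.2%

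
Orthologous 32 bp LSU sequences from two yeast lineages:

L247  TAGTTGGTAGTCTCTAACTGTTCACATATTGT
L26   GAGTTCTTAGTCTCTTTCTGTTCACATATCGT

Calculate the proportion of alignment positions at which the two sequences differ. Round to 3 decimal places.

0.188

The sequences differ at positions 1 (T/G), 6 (G/C), 7 (G/T), 16 (A/T), 17 (A/T), 30 (T/C).
There are 6 differences over 32 sites, so p = 6/32 = 0.188.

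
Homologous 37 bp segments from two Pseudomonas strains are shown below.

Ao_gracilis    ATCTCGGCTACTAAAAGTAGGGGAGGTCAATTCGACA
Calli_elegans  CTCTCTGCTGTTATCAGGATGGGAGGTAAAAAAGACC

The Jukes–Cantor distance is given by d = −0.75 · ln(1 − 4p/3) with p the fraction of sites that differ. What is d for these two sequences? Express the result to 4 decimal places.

Mismatches occur at site 1 (A/C), site 6 (G/T), site 10 (A/G), site 11 (C/T), site 14 (A/T), site 15 (A/C), site 18 (T/G), site 20 (G/T), site 28 (C/A), site 31 (T/A), site 32 (T/A), site 33 (C/A), site 37 (A/C).
p = 13/37 = 0.351351.
d = −0.75 · ln(1 − (4/3)·0.351351) = −0.75 · ln(0.531532) = −0.75 · (-0.631992) = 0.4740.

0.4740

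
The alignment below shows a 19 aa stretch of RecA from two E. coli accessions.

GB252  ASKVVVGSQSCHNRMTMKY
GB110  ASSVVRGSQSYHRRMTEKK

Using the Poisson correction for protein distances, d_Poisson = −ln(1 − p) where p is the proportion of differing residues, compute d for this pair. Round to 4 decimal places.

0.3795

Mismatches occur at site 3 (K/S), site 6 (V/R), site 11 (C/Y), site 13 (N/R), site 17 (M/E), site 19 (Y/K).
p = 6/19 = 0.315789.
d = −ln(1 − 0.315789) = −ln(0.684211) = 0.3795.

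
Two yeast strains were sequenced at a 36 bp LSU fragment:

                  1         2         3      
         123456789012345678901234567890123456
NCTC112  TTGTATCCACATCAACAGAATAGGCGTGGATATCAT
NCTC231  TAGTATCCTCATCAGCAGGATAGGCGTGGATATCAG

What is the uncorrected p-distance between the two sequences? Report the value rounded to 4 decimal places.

Differing sites — 2:T/A; 9:A/T; 15:A/G; 19:A/G; 36:T/G.
There are 5 differences over 36 sites, so p = 5/36 = 0.1389.

0.1389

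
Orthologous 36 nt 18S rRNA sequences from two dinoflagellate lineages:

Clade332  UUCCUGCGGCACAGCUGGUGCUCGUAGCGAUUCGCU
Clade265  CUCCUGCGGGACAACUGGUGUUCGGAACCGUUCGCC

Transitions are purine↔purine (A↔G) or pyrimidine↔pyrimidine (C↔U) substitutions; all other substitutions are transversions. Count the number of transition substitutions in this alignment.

The sequences differ at positions 1 (U/C, transition), 10 (C/G, transversion), 14 (G/A, transition), 21 (C/U, transition), 25 (U/G, transversion), 27 (G/A, transition), 29 (G/C, transversion), 30 (A/G, transition), 36 (U/C, transition).
Of the 9 differences, 6 transitions and 3 transversions, so the answer is 6.

6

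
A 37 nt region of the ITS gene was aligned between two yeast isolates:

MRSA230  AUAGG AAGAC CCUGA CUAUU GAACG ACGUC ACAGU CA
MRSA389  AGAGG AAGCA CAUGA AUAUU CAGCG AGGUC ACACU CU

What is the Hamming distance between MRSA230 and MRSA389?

10

The sequences differ at positions 2 (U/G), 9 (A/C), 10 (C/A), 12 (C/A), 16 (C/A), 21 (G/C), 23 (A/G), 27 (C/G), 34 (G/C), 37 (A/U).
That gives 10 mismatches out of 37 aligned sites, so the Hamming distance is 10.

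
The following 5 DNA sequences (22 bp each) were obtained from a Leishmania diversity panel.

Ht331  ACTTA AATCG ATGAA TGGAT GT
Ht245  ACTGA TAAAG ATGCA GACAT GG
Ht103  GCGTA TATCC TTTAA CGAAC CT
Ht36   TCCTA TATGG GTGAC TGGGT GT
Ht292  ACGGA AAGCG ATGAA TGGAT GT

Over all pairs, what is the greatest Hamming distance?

Pairwise Hamming distances:
  Ht331 vs Ht245: 9
  Ht331 vs Ht103: 10
  Ht331 vs Ht36: 7
  Ht331 vs Ht292: 3
  Ht245 vs Ht103: 15
  Ht245 vs Ht36: 13
  Ht245 vs Ht292: 9
  Ht103 vs Ht36: 12
  Ht103 vs Ht292: 11
  Ht36 vs Ht292: 9
The largest is 15, between Ht245 and Ht103.

15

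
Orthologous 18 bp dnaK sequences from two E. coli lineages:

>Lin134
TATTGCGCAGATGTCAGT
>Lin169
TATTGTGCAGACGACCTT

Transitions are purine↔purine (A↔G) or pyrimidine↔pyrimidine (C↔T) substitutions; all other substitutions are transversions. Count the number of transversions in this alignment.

3

Mismatches occur at site 6 (C→T, transition), site 12 (T→C, transition), site 14 (T→A, transversion), site 16 (A→C, transversion), site 17 (G→T, transversion).
Of the 5 differences, 2 transitions and 3 transversions, so the answer is 3.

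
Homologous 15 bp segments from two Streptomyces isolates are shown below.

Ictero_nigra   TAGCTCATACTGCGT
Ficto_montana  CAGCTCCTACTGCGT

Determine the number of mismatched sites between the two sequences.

2

The sequences differ at positions 1 (T/C), 7 (A/C).
That gives 2 mismatches out of 15 aligned sites, so the Hamming distance is 2.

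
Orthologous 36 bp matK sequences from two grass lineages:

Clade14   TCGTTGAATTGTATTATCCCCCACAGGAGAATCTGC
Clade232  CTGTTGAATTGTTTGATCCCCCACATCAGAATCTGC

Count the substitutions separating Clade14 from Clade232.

The sequences differ at positions 1 (T/C), 2 (C/T), 13 (A/T), 15 (T/G), 26 (G/T), 27 (G/C).
That gives 6 mismatches out of 36 aligned sites, so the Hamming distance is 6.

6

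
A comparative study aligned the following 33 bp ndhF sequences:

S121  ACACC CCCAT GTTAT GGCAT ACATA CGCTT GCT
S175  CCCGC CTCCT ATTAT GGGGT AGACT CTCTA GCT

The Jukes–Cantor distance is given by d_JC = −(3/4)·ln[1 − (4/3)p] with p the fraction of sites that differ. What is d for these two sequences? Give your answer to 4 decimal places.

Differing sites — 1:A/C; 3:A/C; 4:C/G; 7:C/T; 9:A/C; 11:G/A; 18:C/G; 19:A/G; 22:C/G; 24:T/C; 25:A/T; 27:G/T; 30:T/A.
p = 13/33 = 0.393939.
d = −0.75 · ln(1 − (4/3)·0.393939) = −0.75 · ln(0.474748) = −0.75 · (-0.744971) = 0.5587.

0.5587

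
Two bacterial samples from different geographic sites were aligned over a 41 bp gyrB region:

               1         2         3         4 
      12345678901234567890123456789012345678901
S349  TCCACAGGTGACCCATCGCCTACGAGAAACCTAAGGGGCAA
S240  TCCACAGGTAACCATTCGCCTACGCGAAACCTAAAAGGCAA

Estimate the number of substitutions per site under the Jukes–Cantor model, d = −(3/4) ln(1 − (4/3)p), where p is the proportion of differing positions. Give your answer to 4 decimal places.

The sequences differ at positions 10 (G/A), 14 (C/A), 15 (A/T), 25 (A/C), 35 (G/A), 36 (G/A).
p = 6/41 = 0.146341.
d = −0.75 · ln(1 − (4/3)·0.146341) = −0.75 · ln(0.804879) = −0.75 · (-0.217063) = 0.1628.

0.1628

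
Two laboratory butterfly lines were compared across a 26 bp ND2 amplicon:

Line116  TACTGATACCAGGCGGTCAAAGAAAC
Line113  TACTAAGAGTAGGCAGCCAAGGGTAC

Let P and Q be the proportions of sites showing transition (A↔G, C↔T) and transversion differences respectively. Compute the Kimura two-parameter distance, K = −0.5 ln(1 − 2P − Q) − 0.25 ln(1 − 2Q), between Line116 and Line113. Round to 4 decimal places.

0.4957

Differing sites — 5:G/A (Ti); 7:T/G (Tv); 9:C/G (Tv); 10:C/T (Ti); 15:G/A (Ti); 17:T/C (Ti); 21:A/G (Ti); 23:A/G (Ti); 24:A/T (Tv).
Of the 9 differences, 6 transitions and 3 transversions over 26 sites: P = 6/26 = 0.230769, Q = 3/26 = 0.115385.
d = −0.5·ln(0.423077) − 0.25·ln(0.769230) = −0.5·(-0.860201) − 0.25·(-0.262365) = 0.4957.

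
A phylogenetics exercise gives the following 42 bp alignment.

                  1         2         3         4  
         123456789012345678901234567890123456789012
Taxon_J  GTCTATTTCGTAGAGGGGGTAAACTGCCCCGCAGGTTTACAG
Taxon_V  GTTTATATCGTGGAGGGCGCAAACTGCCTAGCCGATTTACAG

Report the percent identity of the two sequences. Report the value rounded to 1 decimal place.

Differing sites — 3:C/T; 7:T/A; 12:A/G; 18:G/C; 20:T/C; 29:C/T; 30:C/A; 33:A/C; 35:G/A.
33 of the 42 sites match, so the percent identity is 33/42 × 100 = 78.6%.

78.6%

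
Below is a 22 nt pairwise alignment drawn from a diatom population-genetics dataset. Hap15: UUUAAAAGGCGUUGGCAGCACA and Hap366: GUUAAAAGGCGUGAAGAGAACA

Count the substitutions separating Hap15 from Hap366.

Mismatches occur at site 1 (U↔G), site 13 (U↔G), site 14 (G↔A), site 15 (G↔A), site 16 (C↔G), site 19 (C↔A).
That gives 6 mismatches out of 22 aligned sites, so the Hamming distance is 6.

6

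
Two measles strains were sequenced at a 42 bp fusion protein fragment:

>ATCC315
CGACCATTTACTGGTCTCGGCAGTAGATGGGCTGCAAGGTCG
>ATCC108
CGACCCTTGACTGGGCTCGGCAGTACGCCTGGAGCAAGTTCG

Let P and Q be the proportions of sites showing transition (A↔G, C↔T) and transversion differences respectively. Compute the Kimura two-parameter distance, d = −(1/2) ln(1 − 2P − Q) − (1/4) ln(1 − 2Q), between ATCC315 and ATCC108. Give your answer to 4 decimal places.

0.3251

Mismatches occur at site 6 (A/C, transversion), site 9 (T/G, transversion), site 15 (T/G, transversion), site 26 (G/C, transversion), site 27 (A/G, transition), site 28 (T/C, transition), site 29 (G/C, transversion), site 30 (G/T, transversion), site 32 (C/G, transversion), site 33 (T/A, transversion), site 39 (G/T, transversion).
Of the 11 differences, 2 transitions and 9 transversions over 42 sites: P = 2/42 = 0.047619, Q = 9/42 = 0.214286.
d = −0.5·ln(0.690476) − 0.25·ln(0.571428) = −0.5·(-0.370374) − 0.25·(-0.559617) = 0.3251.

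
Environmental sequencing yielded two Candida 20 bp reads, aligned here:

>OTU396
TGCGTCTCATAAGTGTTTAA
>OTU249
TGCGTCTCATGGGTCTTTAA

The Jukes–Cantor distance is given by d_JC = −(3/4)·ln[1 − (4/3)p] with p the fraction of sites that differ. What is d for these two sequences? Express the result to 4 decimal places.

0.1674

Differing sites — 11:A/G; 12:A/G; 15:G/C.
p = 3/20 = 0.150000.
d = −0.75 · ln(1 − (4/3)·0.150000) = −0.75 · ln(0.800000) = −0.75 · (-0.223144) = 0.1674.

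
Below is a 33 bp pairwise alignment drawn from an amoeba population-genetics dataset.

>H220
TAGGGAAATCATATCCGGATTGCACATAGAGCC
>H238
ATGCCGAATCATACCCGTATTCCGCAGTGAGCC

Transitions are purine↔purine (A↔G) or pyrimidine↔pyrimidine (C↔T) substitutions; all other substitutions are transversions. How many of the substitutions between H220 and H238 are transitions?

The sequences differ at positions 1 (T/A, transversion), 2 (A/T, transversion), 4 (G/C, transversion), 5 (G/C, transversion), 6 (A/G, transition), 14 (T/C, transition), 18 (G/T, transversion), 22 (G/C, transversion), 24 (A/G, transition), 27 (T/G, transversion), 28 (A/T, transversion).
Of the 11 differences, 3 transitions and 8 transversions, so the answer is 3.

3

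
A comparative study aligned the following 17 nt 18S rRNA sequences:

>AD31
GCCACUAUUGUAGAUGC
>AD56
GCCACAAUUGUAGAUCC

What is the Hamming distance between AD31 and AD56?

2

The sequences differ at positions 6 (U/A), 16 (G/C).
That gives 2 mismatches out of 17 aligned sites, so the Hamming distance is 2.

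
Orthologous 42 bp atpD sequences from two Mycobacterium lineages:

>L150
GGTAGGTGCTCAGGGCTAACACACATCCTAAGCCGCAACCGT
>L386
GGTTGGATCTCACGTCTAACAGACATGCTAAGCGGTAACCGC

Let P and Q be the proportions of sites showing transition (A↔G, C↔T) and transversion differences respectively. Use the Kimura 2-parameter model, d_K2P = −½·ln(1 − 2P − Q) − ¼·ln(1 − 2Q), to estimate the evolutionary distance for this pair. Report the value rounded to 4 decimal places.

The sequences differ at positions 4 (A/T, transversion), 7 (T/A, transversion), 8 (G/T, transversion), 13 (G/C, transversion), 15 (G/T, transversion), 22 (C/G, transversion), 27 (C/G, transversion), 34 (C/G, transversion), 36 (C/T, transition), 42 (T/C, transition).
Of the 10 differences, 2 transitions and 8 transversions over 42 sites: P = 2/42 = 0.047619, Q = 8/42 = 0.190476.
d = −0.5·ln(0.714286) − 0.25·ln(0.619048) = −0.5·(-0.336472) − 0.25·(-0.479572) = 0.2881.

0.2881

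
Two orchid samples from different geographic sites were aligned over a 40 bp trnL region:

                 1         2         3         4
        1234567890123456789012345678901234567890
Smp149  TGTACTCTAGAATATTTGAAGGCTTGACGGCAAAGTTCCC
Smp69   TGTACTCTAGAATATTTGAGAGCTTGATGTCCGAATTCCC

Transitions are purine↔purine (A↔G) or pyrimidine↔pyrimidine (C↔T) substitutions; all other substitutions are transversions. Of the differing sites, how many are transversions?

2

The sequences differ at positions 20 (A/G, transition), 21 (G/A, transition), 28 (C/T, transition), 30 (G/T, transversion), 32 (A/C, transversion), 33 (A/G, transition), 35 (G/A, transition).
Of the 7 differences, 5 transitions and 2 transversions, so the answer is 2.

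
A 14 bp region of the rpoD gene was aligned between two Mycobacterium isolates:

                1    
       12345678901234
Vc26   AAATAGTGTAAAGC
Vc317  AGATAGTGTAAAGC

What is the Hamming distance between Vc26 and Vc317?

The sequences differ at position 2 (A/G).
That gives 1 mismatch out of 14 aligned sites, so the Hamming distance is 1.

1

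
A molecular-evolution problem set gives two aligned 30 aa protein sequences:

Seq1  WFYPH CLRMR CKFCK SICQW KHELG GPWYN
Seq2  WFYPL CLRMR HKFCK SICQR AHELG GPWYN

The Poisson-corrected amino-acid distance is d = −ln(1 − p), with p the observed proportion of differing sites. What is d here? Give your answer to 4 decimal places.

Mismatches occur at site 5 (H/L), site 11 (C/H), site 20 (W/R), site 21 (K/A).
p = 4/30 = 0.133333.
d = −ln(1 − 0.133333) = −ln(0.866667) = 0.1431.

0.1431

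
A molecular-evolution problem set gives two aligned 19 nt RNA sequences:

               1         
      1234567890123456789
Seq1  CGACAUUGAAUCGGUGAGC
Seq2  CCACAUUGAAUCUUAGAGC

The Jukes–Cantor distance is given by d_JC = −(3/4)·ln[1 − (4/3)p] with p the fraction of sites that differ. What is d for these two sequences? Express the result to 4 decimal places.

The sequences differ at positions 2 (G/C), 13 (G/U), 14 (G/U), 15 (U/A).
p = 4/19 = 0.210526.
d = −0.75 · ln(1 − (4/3)·0.210526) = −0.75 · ln(0.719299) = −0.75 · (-0.329478) = 0.2471.

0.2471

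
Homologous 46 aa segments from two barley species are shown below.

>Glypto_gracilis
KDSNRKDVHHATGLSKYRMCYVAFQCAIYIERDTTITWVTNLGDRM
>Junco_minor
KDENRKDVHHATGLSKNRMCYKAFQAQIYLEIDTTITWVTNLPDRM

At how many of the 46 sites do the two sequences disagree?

8

Differing sites — 3:S/E; 17:Y/N; 22:V/K; 26:C/A; 27:A/Q; 30:I/L; 32:R/I; 43:G/P.
That gives 8 mismatches out of 46 aligned sites, so the Hamming distance is 8.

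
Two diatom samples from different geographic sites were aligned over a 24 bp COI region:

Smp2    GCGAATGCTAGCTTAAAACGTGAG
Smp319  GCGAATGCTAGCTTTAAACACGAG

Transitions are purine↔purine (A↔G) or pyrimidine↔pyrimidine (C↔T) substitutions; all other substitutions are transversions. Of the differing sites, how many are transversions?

The sequences differ at positions 15 (A/T, transversion), 20 (G/A, transition), 21 (T/C, transition).
Of the 3 differences, 2 transitions and 1 transversion, so the answer is 1.

1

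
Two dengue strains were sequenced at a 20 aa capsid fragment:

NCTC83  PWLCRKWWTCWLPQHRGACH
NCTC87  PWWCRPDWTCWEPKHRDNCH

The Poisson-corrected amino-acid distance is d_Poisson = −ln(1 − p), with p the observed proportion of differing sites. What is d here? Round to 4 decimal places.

Differing sites — 3:L/W; 6:K/P; 7:W/D; 12:L/E; 14:Q/K; 17:G/D; 18:A/N.
p = 7/20 = 0.350000.
d = −ln(1 − 0.350000) = −ln(0.650000) = 0.4308.

0.4308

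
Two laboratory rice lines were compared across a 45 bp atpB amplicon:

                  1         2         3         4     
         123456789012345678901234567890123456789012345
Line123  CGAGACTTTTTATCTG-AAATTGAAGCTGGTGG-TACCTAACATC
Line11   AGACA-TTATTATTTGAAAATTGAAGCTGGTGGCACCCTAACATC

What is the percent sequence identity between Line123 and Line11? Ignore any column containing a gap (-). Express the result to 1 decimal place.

85.7%

Excluding the 3 gap columns leaves 42 comparable sites.
Mismatches occur at site 1 (C→A), site 4 (G→C), site 9 (T→A), site 14 (C→T), site 35 (T→A), site 36 (A→C).
36 of the 42 comparable sites match, so the percent identity is 36/42 × 100 = 85.7%.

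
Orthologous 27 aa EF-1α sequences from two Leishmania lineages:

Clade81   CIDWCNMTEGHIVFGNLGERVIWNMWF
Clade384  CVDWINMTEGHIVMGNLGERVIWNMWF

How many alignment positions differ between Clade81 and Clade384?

3

The sequences differ at positions 2 (I/V), 5 (C/I), 14 (F/M).
That gives 3 mismatches out of 27 aligned sites, so the Hamming distance is 3.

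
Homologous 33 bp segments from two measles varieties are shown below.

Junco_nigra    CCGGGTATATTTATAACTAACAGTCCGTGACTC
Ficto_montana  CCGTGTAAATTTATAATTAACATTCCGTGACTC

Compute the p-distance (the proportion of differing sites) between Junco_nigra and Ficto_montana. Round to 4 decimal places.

The sequences differ at positions 4 (G/T), 8 (T/A), 17 (C/T), 23 (G/T).
There are 4 differences over 33 sites, so p = 4/33 = 0.1212.

0.1212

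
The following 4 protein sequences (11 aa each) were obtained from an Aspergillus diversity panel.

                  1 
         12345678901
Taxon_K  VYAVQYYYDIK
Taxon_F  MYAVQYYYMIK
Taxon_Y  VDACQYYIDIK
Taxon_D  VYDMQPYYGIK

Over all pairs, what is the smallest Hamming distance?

Pairwise Hamming distances:
  Taxon_K vs Taxon_F: 2
  Taxon_K vs Taxon_Y: 3
  Taxon_K vs Taxon_D: 4
  Taxon_F vs Taxon_Y: 5
  Taxon_F vs Taxon_D: 5
  Taxon_Y vs Taxon_D: 6
The smallest is 2, between Taxon_K and Taxon_F.

2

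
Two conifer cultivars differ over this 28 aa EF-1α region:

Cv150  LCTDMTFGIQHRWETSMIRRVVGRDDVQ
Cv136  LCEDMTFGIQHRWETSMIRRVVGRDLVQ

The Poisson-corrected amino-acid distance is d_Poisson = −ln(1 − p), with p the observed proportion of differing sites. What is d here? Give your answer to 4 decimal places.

The sequences differ at positions 3 (T/E), 26 (D/L).
p = 2/28 = 0.071429.
d = −ln(1 − 0.071429) = −ln(0.928571) = 0.0741.

0.0741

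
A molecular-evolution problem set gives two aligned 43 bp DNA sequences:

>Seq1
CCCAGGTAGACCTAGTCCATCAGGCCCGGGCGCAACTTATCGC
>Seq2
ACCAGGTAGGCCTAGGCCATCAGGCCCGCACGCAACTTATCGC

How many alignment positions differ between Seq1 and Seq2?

The sequences differ at positions 1 (C/A), 10 (A/G), 16 (T/G), 29 (G/C), 30 (G/A).
That gives 5 mismatches out of 43 aligned sites, so the Hamming distance is 5.

5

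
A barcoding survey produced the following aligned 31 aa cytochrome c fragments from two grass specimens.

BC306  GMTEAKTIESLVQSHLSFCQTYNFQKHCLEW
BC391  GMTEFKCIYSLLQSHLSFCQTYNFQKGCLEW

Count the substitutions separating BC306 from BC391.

5

The sequences differ at positions 5 (A/F), 7 (T/C), 9 (E/Y), 12 (V/L), 27 (H/G).
That gives 5 mismatches out of 31 aligned sites, so the Hamming distance is 5.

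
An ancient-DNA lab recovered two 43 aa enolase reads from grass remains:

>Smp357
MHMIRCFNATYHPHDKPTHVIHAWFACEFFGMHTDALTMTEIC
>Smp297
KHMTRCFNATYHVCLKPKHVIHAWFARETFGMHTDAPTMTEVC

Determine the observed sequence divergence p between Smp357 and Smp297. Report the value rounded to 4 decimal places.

Mismatches occur at site 1 (M↔K), site 4 (I↔T), site 13 (P↔V), site 14 (H↔C), site 15 (D↔L), site 18 (T↔K), site 27 (C↔R), site 29 (F↔T), site 37 (L↔P), site 42 (I↔V).
There are 10 differences over 43 sites, so p = 10/43 = 0.2326.

0.2326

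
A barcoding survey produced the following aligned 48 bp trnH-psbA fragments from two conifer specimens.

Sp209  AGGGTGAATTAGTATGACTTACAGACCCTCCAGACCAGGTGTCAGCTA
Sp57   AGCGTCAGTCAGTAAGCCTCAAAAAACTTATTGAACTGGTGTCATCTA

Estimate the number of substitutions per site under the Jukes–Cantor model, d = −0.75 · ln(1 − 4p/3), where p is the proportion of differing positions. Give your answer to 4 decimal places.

Mismatches occur at site 3 (G→C), site 6 (G→C), site 8 (A→G), site 10 (T→C), site 15 (T→A), site 17 (A→C), site 20 (T→C), site 22 (C→A), site 24 (G→A), site 26 (C→A), site 28 (C→T), site 30 (C→A), site 31 (C→T), site 32 (A→T), site 35 (C→A), site 37 (A→T), site 45 (G→T).
p = 17/48 = 0.354167.
d = −0.75 · ln(1 − (4/3)·0.354167) = −0.75 · ln(0.527777) = −0.75 · (-0.639081) = 0.4793.

0.4793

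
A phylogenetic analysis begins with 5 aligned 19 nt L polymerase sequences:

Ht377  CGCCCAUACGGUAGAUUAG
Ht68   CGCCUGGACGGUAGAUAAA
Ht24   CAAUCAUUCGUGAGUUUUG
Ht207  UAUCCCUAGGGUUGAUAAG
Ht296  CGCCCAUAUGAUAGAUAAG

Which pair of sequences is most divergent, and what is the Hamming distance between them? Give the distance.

Pairwise Hamming distances:
  Ht377 vs Ht68: 5
  Ht377 vs Ht24: 8
  Ht377 vs Ht207: 7
  Ht377 vs Ht296: 3
  Ht68 vs Ht24: 13
  Ht68 vs Ht207: 9
  Ht68 vs Ht296: 6
  Ht24 vs Ht207: 12
  Ht24 vs Ht296: 10
  Ht207 vs Ht296: 7
The largest is 13, between Ht68 and Ht24.

13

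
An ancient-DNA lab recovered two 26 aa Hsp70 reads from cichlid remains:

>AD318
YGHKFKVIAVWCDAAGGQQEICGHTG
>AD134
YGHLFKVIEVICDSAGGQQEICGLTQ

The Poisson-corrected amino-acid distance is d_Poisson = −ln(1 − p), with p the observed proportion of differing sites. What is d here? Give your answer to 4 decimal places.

Differing sites — 4:K/L; 9:A/E; 11:W/I; 14:A/S; 24:H/L; 26:G/Q.
p = 6/26 = 0.230769.
d = −ln(1 − 0.230769) = −ln(0.769231) = 0.2624.

0.2624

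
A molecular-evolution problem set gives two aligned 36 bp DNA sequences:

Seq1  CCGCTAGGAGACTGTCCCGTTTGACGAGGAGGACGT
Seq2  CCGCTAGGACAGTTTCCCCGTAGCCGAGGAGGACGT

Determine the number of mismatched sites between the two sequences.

7

The sequences differ at positions 10 (G/C), 12 (C/G), 14 (G/T), 19 (G/C), 20 (T/G), 22 (T/A), 24 (A/C).
That gives 7 mismatches out of 36 aligned sites, so the Hamming distance is 7.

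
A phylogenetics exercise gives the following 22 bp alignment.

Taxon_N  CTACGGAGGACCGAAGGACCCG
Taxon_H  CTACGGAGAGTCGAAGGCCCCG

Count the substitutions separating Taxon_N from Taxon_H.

The sequences differ at positions 9 (G/A), 10 (A/G), 11 (C/T), 18 (A/C).
That gives 4 mismatches out of 22 aligned sites, so the Hamming distance is 4.

4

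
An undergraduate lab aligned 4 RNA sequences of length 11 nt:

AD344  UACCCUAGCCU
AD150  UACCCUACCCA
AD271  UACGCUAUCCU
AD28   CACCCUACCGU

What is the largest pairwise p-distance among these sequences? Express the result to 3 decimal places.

0.364

Pairwise Hamming distances:
  AD344 vs AD150: 2
  AD344 vs AD271: 2
  AD344 vs AD28: 3
  AD150 vs AD271: 3
  AD150 vs AD28: 3
  AD271 vs AD28: 4
The largest is 4 mismatches, between AD271 and AD28; p = 4/11 = 0.364.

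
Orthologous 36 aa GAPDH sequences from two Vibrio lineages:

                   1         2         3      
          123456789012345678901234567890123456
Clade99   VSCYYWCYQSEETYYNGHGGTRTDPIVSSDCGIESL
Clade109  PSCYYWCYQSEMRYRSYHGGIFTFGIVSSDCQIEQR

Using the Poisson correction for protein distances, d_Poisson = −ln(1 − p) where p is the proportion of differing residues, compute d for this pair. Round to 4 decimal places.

Differing sites — 1:V/P; 12:E/M; 13:T/R; 15:Y/R; 16:N/S; 17:G/Y; 21:T/I; 22:R/F; 24:D/F; 25:P/G; 32:G/Q; 35:S/Q; 36:L/R.
p = 13/36 = 0.361111.
d = −ln(1 − 0.361111) = −ln(0.638889) = 0.4480.

0.4480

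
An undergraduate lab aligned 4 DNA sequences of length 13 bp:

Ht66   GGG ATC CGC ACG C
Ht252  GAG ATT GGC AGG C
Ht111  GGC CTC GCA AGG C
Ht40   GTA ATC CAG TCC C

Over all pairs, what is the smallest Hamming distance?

4

Pairwise Hamming distances:
  Ht66 vs Ht252: 4
  Ht66 vs Ht111: 6
  Ht66 vs Ht40: 6
  Ht252 vs Ht111: 6
  Ht252 vs Ht40: 9
  Ht111 vs Ht40: 9
The smallest is 4, between Ht66 and Ht252.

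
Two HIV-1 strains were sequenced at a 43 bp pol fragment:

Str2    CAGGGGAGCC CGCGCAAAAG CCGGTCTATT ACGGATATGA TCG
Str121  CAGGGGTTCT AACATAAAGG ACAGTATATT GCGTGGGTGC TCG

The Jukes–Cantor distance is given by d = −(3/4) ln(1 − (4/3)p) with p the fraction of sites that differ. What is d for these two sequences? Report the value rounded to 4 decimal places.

0.5617

Mismatches occur at site 7 (A↔T), site 8 (G↔T), site 10 (C↔T), site 11 (C↔A), site 12 (G↔A), site 14 (G↔A), site 15 (C↔T), site 19 (A↔G), site 21 (C↔A), site 23 (G↔A), site 26 (C↔A), site 31 (A↔G), site 34 (G↔T), site 35 (A↔G), site 36 (T↔G), site 37 (A↔G), site 40 (A↔C).
p = 17/43 = 0.395349.
d = −0.75 · ln(1 − (4/3)·0.395349) = −0.75 · ln(0.472868) = −0.75 · (-0.748939) = 0.5617.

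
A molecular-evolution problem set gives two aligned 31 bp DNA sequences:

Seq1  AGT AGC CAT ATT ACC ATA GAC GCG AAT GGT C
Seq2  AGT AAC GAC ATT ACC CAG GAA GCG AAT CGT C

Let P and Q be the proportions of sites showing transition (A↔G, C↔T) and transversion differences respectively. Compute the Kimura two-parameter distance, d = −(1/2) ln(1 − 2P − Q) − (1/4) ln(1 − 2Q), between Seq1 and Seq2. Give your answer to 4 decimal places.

0.3165

Differing sites — 5:G/A (Ti); 7:C/G (Tv); 9:T/C (Ti); 16:A/C (Tv); 17:T/A (Tv); 18:A/G (Ti); 21:C/A (Tv); 28:G/C (Tv).
Of the 8 differences, 3 transitions and 5 transversions over 31 sites: P = 3/31 = 0.096774, Q = 5/31 = 0.161290.
d = −0.5·ln(0.645162) − 0.25·ln(0.677420) = −0.5·(-0.438254) − 0.25·(-0.389464) = 0.3165.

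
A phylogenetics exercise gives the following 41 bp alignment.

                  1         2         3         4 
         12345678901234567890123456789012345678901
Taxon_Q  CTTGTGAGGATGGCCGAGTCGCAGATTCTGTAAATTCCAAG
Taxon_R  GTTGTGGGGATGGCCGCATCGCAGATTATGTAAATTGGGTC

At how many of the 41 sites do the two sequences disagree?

10

The sequences differ at positions 1 (C/G), 7 (A/G), 17 (A/C), 18 (G/A), 28 (C/A), 37 (C/G), 38 (C/G), 39 (A/G), 40 (A/T), 41 (G/C).
That gives 10 mismatches out of 41 aligned sites, so the Hamming distance is 10.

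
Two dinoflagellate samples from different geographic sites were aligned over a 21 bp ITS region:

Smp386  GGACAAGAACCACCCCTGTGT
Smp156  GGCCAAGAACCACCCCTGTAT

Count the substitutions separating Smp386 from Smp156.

2

The sequences differ at positions 3 (A/C), 20 (G/A).
That gives 2 mismatches out of 21 aligned sites, so the Hamming distance is 2.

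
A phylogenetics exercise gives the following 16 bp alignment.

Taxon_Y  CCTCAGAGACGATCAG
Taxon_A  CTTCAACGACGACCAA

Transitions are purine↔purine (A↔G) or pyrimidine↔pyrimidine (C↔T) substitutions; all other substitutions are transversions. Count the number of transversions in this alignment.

1

The sequences differ at positions 2 (C/T, transition), 6 (G/A, transition), 7 (A/C, transversion), 13 (T/C, transition), 16 (G/A, transition).
Of the 5 differences, 4 transitions and 1 transversion, so the answer is 1.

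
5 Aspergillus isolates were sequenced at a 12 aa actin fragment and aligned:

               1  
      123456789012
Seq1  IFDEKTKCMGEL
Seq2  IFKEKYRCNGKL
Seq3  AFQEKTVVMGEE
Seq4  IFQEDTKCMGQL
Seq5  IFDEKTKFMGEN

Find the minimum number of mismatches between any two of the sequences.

Pairwise Hamming distances:
  Seq1 vs Seq2: 5
  Seq1 vs Seq3: 5
  Seq1 vs Seq4: 3
  Seq1 vs Seq5: 2
  Seq2 vs Seq3: 8
  Seq2 vs Seq4: 6
  Seq2 vs Seq5: 7
  Seq3 vs Seq4: 6
  Seq3 vs Seq5: 5
  Seq4 vs Seq5: 5
The smallest is 2, between Seq1 and Seq5.

2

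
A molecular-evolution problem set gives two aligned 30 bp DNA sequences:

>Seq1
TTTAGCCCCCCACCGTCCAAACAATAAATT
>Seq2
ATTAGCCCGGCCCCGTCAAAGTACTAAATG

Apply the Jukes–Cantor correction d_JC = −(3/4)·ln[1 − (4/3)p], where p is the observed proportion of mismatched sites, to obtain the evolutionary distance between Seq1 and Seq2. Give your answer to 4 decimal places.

0.3831

Differing sites — 1:T/A; 9:C/G; 10:C/G; 12:A/C; 18:C/A; 21:A/G; 22:C/T; 24:A/C; 30:T/G.
p = 9/30 = 0.300000.
d = −0.75 · ln(1 − (4/3)·0.300000) = −0.75 · ln(0.600000) = −0.75 · (-0.510826) = 0.3831.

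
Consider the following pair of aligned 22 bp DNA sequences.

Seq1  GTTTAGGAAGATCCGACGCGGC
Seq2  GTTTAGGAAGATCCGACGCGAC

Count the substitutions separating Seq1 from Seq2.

1

The sequences differ at position 21 (G/A).
That gives 1 mismatch out of 22 aligned sites, so the Hamming distance is 1.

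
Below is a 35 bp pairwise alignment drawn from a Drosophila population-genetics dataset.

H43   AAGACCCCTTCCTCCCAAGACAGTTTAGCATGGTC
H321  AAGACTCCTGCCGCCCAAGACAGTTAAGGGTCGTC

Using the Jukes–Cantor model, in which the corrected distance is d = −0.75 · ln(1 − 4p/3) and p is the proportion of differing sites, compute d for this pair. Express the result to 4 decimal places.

0.2326

Differing sites — 6:C/T; 10:T/G; 13:T/G; 26:T/A; 29:C/G; 30:A/G; 32:G/C.
p = 7/35 = 0.200000.
d = −0.75 · ln(1 − (4/3)·0.200000) = −0.75 · ln(0.733333) = −0.75 · (-0.310155) = 0.2326.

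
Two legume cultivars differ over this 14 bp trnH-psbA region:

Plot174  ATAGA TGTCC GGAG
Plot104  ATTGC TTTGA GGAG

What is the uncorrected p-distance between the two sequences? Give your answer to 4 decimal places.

Mismatches occur at site 3 (A↔T), site 5 (A↔C), site 7 (G↔T), site 9 (C↔G), site 10 (C↔A).
There are 5 differences over 14 sites, so p = 5/14 = 0.3571.

0.3571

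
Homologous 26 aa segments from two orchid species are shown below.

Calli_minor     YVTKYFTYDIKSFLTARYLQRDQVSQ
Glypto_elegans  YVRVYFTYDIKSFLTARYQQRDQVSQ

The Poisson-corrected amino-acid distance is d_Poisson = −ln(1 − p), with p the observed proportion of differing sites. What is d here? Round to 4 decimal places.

0.1226

The sequences differ at positions 3 (T/R), 4 (K/V), 19 (L/Q).
p = 3/26 = 0.115385.
d = −ln(1 − 0.115385) = −ln(0.884615) = 0.1226.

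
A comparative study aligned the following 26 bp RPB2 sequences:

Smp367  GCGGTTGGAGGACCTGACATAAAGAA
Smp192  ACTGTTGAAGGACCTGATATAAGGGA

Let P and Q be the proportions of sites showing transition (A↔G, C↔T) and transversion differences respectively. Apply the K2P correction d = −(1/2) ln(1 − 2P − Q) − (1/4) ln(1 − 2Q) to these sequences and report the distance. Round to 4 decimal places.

0.2950

The sequences differ at positions 1 (G/A, transition), 3 (G/T, transversion), 8 (G/A, transition), 18 (C/T, transition), 23 (A/G, transition), 25 (A/G, transition).
Of the 6 differences, 5 transitions and 1 transversion over 26 sites: P = 5/26 = 0.192308, Q = 1/26 = 0.038462.
d = −0.5·ln(0.576922) − 0.25·ln(0.923076) = −0.5·(-0.550048) − 0.25·(-0.080044) = 0.2950.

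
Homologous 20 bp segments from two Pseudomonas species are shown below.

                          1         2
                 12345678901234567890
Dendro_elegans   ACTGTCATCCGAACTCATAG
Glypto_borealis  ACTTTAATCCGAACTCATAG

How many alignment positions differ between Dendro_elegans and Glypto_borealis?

2

Mismatches occur at site 4 (G→T), site 6 (C→A).
That gives 2 mismatches out of 20 aligned sites, so the Hamming distance is 2.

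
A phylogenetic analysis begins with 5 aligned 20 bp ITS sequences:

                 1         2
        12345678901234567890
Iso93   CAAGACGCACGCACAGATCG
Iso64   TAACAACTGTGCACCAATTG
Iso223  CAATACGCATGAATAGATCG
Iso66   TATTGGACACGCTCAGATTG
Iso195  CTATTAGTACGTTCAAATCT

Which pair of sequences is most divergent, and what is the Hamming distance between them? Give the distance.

Pairwise Hamming distances:
  Iso93 vs Iso64: 10
  Iso93 vs Iso223: 4
  Iso93 vs Iso66: 8
  Iso93 vs Iso195: 9
  Iso64 vs Iso223: 11
  Iso64 vs Iso66: 11
  Iso64 vs Iso195: 12
  Iso223 vs Iso66: 10
  Iso223 vs Iso195: 10
  Iso66 vs Iso195: 11
The largest is 12, between Iso64 and Iso195.

12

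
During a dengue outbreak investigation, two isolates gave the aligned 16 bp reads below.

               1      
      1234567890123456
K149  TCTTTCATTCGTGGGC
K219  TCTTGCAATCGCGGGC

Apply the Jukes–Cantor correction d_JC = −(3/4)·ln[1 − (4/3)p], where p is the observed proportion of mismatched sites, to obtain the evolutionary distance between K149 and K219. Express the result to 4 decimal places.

Differing sites — 5:T/G; 8:T/A; 12:T/C.
p = 3/16 = 0.187500.
d = −0.75 · ln(1 − (4/3)·0.187500) = −0.75 · ln(0.750000) = −0.75 · (-0.287682) = 0.2158.

0.2158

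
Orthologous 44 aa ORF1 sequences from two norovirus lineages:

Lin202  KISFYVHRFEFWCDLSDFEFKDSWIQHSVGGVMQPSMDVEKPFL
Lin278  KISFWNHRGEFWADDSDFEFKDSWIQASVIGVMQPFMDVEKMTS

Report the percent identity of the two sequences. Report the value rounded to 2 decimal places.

Differing sites — 5:Y/W; 6:V/N; 9:F/G; 13:C/A; 15:L/D; 27:H/A; 30:G/I; 36:S/F; 42:P/M; 43:F/T; 44:L/S.
33 of the 44 sites match, so the percent identity is 33/44 × 100 = 75.00%.

75.00%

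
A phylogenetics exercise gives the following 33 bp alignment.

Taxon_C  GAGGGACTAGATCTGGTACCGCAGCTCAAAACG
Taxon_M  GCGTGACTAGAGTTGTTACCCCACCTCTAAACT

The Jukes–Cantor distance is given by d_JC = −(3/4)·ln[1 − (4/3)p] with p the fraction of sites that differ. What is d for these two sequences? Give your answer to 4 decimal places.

Differing sites — 2:A/C; 4:G/T; 12:T/G; 13:C/T; 16:G/T; 21:G/C; 24:G/C; 28:A/T; 33:G/T.
p = 9/33 = 0.272727.
d = −0.75 · ln(1 − (4/3)·0.272727) = −0.75 · ln(0.636364) = −0.75 · (-0.451985) = 0.3390.

0.3390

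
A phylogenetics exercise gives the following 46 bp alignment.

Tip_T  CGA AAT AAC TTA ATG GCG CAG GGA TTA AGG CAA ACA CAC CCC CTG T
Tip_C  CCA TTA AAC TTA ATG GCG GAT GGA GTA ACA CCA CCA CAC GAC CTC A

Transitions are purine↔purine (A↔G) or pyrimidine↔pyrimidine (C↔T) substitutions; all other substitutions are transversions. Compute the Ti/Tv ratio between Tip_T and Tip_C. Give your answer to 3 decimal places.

0.071

Differing sites — 2:G/C (Tv); 4:A/T (Tv); 5:A/T (Tv); 6:T/A (Tv); 19:C/G (Tv); 21:G/T (Tv); 25:T/G (Tv); 29:G/C (Tv); 30:G/A (Ti); 32:A/C (Tv); 34:A/C (Tv); 40:C/G (Tv); 41:C/A (Tv); 45:G/C (Tv); 46:T/A (Tv).
Of the 15 differences, 1 transition and 14 transversions, so Ti/Tv = 1/14 = 0.071.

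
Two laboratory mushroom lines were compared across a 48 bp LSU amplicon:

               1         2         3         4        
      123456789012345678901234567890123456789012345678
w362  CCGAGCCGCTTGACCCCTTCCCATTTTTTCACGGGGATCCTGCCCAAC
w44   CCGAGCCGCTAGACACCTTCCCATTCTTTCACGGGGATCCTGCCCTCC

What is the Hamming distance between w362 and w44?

Mismatches occur at site 11 (T→A), site 15 (C→A), site 26 (T→C), site 46 (A→T), site 47 (A→C).
That gives 5 mismatches out of 48 aligned sites, so the Hamming distance is 5.

5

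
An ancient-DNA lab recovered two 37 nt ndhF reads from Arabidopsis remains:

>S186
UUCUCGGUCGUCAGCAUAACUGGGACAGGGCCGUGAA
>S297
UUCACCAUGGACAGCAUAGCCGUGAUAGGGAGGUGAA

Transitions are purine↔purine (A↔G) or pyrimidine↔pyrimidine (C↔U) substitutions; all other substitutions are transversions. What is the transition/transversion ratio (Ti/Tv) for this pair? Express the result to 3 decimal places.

Differing sites — 4:U/A (Tv); 6:G/C (Tv); 7:G/A (Ti); 9:C/G (Tv); 11:U/A (Tv); 19:A/G (Ti); 21:U/C (Ti); 23:G/U (Tv); 26:C/U (Ti); 31:C/A (Tv); 32:C/G (Tv).
Of the 11 differences, 4 transitions and 7 transversions, so Ti/Tv = 4/7 = 0.571.

0.571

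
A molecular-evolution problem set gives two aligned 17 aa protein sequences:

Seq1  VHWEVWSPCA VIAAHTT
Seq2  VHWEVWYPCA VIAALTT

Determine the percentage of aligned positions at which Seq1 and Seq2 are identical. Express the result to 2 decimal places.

The sequences differ at positions 7 (S/Y), 15 (H/L).
15 of the 17 sites match, so the percent identity is 15/17 × 100 = 88.24%.

88.24%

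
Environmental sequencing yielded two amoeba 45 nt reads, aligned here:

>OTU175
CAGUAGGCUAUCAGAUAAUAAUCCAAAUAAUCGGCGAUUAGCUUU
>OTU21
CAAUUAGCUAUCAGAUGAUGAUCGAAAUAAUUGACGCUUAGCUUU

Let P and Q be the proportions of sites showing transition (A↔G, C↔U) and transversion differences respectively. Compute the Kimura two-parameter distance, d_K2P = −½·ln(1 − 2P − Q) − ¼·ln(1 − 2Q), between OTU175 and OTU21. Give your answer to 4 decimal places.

0.2385

The sequences differ at positions 3 (G/A, transition), 5 (A/U, transversion), 6 (G/A, transition), 17 (A/G, transition), 20 (A/G, transition), 24 (C/G, transversion), 32 (C/U, transition), 34 (G/A, transition), 37 (A/C, transversion).
Of the 9 differences, 6 transitions and 3 transversions over 45 sites: P = 6/45 = 0.133333, Q = 3/45 = 0.066667.
d = −0.5·ln(0.666667) − 0.25·ln(0.866666) = −0.5·(-0.405465) − 0.25·(-0.143102) = 0.2385.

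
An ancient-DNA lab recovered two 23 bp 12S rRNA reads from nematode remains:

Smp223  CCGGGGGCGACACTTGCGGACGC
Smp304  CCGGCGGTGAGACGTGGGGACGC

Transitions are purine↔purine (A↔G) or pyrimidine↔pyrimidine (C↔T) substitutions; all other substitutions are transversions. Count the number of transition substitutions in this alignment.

Mismatches occur at site 5 (G→C, transversion), site 8 (C→T, transition), site 11 (C→G, transversion), site 14 (T→G, transversion), site 17 (C→G, transversion).
Of the 5 differences, 1 transition and 4 transversions, so the answer is 1.

1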